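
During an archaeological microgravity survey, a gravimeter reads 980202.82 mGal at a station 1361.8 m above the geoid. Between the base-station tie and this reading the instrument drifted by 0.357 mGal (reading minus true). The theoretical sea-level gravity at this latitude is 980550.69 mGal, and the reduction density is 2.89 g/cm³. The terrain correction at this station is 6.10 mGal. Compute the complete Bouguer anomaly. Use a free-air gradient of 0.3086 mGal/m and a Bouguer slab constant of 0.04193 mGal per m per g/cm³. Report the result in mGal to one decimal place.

-86.9

Drift-corrected reading = 980202.82 − (0.357) = 980202.463 mGal
Free-air correction = 0.3086 × 1361.8 = 420.25 mGal
Free-air anomaly = 980202.463 − 980550.69 + (420.25) = 72.023 mGal
Bouguer slab correction = 0.04193 × 2.89 × 1361.8 = 165.02 mGal
Simple Bouguer anomaly = 72.023 − (165.02) = -92.997 mGal
Complete Bouguer anomaly = -92.997 + 6.10 = -86.897 mGal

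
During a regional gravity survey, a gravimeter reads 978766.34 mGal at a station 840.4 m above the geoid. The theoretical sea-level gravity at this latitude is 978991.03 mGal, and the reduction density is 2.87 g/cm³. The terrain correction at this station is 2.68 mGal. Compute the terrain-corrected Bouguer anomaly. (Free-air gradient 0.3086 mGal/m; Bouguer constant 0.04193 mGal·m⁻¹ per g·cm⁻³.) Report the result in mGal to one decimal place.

Free-air correction = 0.3086 × 840.4 = 259.35 mGal
Free-air anomaly = 978766.34 − 978991.03 + (259.35) = 34.66 mGal
Bouguer slab correction = 0.04193 × 2.87 × 840.4 = 101.13 mGal
Simple Bouguer anomaly = 34.66 − (101.13) = -66.47 mGal
Complete Bouguer anomaly = -66.47 + 2.68 = -63.79 mGal

-63.8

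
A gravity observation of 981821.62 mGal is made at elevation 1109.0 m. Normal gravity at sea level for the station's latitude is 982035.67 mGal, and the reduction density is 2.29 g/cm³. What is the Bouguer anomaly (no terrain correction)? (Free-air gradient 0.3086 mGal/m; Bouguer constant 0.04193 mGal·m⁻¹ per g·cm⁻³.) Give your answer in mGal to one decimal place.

Free-air correction = 0.3086 × 1109.0 = 342.24 mGal
Free-air anomaly = 981821.62 − 982035.67 + (342.24) = 128.19 mGal
Bouguer slab correction = 0.04193 × 2.29 × 1109.0 = 106.49 mGal
Simple Bouguer anomaly = 128.19 − (106.49) = 21.70 mGal

21.7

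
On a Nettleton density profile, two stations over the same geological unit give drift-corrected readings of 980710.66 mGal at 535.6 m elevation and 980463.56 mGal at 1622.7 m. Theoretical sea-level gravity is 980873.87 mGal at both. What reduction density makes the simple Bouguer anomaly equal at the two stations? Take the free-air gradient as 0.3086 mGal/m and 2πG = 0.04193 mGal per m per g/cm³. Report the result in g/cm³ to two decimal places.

Δg_obs = 980463.56 − 980710.66 = -247.10 mGal over Δh = 1622.7 − 535.6 = 1087.1 m
Equal Bouguer anomalies ⇒ Δg_obs + (0.3086 − 0.04193ρ)·Δh = 0
0.3086 − 0.04193ρ = −Δg_obs/Δh = 0.22730
ρ = (0.3086 − 0.22730) / 0.04193 = 1.94 g/cm³

1.94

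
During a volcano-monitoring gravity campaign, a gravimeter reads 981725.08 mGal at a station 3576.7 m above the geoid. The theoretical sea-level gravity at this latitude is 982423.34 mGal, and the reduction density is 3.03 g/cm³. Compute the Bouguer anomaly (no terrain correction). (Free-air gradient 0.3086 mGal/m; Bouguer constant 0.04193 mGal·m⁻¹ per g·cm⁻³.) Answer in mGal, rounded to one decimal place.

Free-air correction = 0.3086 × 3576.7 = 1103.77 mGal
Free-air anomaly = 981725.08 − 982423.34 + (1103.77) = 405.51 mGal
Bouguer slab correction = 0.04193 × 3.03 × 3576.7 = 454.41 mGal
Simple Bouguer anomaly = 405.51 − (454.41) = -48.90 mGal

-48.9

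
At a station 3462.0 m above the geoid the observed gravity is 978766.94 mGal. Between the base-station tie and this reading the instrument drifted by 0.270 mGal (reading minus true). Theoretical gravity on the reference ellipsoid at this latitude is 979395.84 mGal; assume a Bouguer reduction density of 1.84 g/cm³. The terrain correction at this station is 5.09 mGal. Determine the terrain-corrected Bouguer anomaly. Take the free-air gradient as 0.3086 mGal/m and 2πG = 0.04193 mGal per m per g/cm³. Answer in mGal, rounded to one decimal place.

Drift-corrected reading = 978766.94 − (0.270) = 978766.670 mGal
Free-air correction = 0.3086 × 3462.0 = 1068.37 mGal
Free-air anomaly = 978766.670 − 979395.84 + (1068.37) = 439.200 mGal
Bouguer slab correction = 0.04193 × 1.84 × 3462.0 = 267.10 mGal
Simple Bouguer anomaly = 439.200 − (267.10) = 172.100 mGal
Complete Bouguer anomaly = 172.100 + 5.09 = 177.190 mGal

177.2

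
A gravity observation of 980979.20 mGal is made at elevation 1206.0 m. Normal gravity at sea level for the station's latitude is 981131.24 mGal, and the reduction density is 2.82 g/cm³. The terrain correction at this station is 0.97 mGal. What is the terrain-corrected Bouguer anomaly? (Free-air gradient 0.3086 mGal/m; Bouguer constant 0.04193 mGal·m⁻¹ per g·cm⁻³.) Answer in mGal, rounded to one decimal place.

Free-air correction = 0.3086 × 1206.0 = 372.17 mGal
Free-air anomaly = 980979.20 − 981131.24 + (372.17) = 220.13 mGal
Bouguer slab correction = 0.04193 × 2.82 × 1206.0 = 142.60 mGal
Simple Bouguer anomaly = 220.13 − (142.60) = 77.53 mGal
Complete Bouguer anomaly = 77.53 + 0.97 = 78.50 mGal

78.5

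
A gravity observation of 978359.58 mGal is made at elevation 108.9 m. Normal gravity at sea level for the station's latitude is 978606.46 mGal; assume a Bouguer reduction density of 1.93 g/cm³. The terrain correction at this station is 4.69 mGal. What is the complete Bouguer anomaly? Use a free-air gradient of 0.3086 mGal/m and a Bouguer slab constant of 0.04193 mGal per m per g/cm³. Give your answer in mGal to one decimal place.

-217.4

Free-air correction = 0.3086 × 108.9 = 33.61 mGal
Free-air anomaly = 978359.58 − 978606.46 + (33.61) = -213.27 mGal
Bouguer slab correction = 0.04193 × 1.93 × 108.9 = 8.81 mGal
Simple Bouguer anomaly = -213.27 − (8.81) = -222.08 mGal
Complete Bouguer anomaly = -222.08 + 4.69 = -217.39 mGal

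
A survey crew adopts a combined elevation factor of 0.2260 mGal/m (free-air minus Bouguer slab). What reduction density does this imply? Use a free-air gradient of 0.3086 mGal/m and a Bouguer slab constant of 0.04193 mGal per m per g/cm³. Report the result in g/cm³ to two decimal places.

1.97

0.2260 = 0.3086 − 0.04193 × ρ
ρ = (0.3086 − 0.2260) / 0.04193 = 1.97 g/cm³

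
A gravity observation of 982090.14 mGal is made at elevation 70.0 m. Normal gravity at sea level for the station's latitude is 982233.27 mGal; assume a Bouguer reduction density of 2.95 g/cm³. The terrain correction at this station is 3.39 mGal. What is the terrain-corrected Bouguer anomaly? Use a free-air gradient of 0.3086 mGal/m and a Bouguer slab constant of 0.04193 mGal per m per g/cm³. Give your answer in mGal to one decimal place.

-126.8

Free-air correction = 0.3086 × 70.0 = 21.60 mGal
Free-air anomaly = 982090.14 − 982233.27 + (21.60) = -121.53 mGal
Bouguer slab correction = 0.04193 × 2.95 × 70.0 = 8.66 mGal
Simple Bouguer anomaly = -121.53 − (8.66) = -130.19 mGal
Complete Bouguer anomaly = -130.19 + 3.39 = -126.80 mGal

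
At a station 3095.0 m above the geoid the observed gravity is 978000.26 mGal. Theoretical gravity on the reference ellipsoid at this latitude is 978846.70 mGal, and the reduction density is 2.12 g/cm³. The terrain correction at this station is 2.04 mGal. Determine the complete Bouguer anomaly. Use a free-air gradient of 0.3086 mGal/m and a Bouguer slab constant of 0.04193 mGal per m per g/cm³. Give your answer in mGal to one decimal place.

Free-air correction = 0.3086 × 3095.0 = 955.12 mGal
Free-air anomaly = 978000.26 − 978846.70 + (955.12) = 108.68 mGal
Bouguer slab correction = 0.04193 × 2.12 × 3095.0 = 275.12 mGal
Simple Bouguer anomaly = 108.68 − (275.12) = -166.44 mGal
Complete Bouguer anomaly = -166.44 + 2.04 = -164.40 mGal

-164.4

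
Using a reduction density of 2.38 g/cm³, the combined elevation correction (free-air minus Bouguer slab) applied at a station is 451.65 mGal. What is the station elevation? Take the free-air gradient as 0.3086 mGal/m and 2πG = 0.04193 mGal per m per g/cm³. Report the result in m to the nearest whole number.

2163

Combined gradient = 0.3086 − 0.04193 × 2.38 = 0.2088066 mGal/m
h = 451.65 / 0.2088066 = 2163.01 m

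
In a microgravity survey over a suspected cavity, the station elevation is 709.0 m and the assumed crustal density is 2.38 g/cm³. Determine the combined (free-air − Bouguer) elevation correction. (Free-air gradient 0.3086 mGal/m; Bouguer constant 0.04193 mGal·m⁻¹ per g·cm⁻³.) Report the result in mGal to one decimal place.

Combined gradient = 0.3086 − 0.04193 × 2.38 = 0.2088066 mGal/m
Combined elevation correction = 0.2088066 × 709.0 = 148.0 mGal

148.0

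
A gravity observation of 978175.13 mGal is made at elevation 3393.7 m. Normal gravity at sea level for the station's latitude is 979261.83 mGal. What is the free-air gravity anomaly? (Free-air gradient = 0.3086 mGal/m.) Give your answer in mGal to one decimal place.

Free-air correction = 0.3086 × 3393.7 = 1047.30 mGal
Free-air anomaly = 978175.13 − 979261.83 + (1047.30) = -39.40 mGal

-39.4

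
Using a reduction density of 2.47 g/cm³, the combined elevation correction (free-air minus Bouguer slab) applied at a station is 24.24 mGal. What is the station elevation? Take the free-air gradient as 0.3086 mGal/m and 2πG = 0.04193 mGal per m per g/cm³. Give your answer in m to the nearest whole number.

118

Combined gradient = 0.3086 − 0.04193 × 2.47 = 0.2050329 mGal/m
h = 24.24 / 0.2050329 = 118.22 m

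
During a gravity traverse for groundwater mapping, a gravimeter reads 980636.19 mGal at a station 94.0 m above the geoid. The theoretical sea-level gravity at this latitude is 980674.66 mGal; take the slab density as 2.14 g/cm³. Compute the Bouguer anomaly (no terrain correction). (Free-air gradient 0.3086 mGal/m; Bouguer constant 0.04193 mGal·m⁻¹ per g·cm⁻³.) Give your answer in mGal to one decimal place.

-17.9

Free-air correction = 0.3086 × 94.0 = 29.01 mGal
Free-air anomaly = 980636.19 − 980674.66 + (29.01) = -9.46 mGal
Bouguer slab correction = 0.04193 × 2.14 × 94.0 = 8.43 mGal
Simple Bouguer anomaly = -9.46 − (8.43) = -17.89 mGal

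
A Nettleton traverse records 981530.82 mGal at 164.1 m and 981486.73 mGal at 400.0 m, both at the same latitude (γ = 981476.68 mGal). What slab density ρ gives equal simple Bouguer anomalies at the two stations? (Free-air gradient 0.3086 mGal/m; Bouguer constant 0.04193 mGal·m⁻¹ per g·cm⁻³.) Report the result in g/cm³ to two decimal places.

2.90

Δg_obs = 981486.73 − 981530.82 = -44.09 mGal over Δh = 400.0 − 164.1 = 235.9 m
Equal Bouguer anomalies ⇒ Δg_obs + (0.3086 − 0.04193ρ)·Δh = 0
0.3086 − 0.04193ρ = −Δg_obs/Δh = 0.18690
ρ = (0.3086 − 0.18690) / 0.04193 = 2.90 g/cm³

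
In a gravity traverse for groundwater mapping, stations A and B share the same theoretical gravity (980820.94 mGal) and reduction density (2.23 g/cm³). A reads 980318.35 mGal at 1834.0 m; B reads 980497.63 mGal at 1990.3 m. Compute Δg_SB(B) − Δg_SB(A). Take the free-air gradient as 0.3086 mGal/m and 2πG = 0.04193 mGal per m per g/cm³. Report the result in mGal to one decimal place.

212.9

Δg_SB(A) = 980318.35 − 980820.94 + 0.3086×1834.0 − 0.04193×2.23×1834.0 = -108.10 mGal
Δg_SB(B) = 980497.63 − 980820.94 + 0.3086×1990.3 − 0.04193×2.23×1990.3 = 104.80 mGal
Difference = 104.80 − (-108.10) = 212.90 mGal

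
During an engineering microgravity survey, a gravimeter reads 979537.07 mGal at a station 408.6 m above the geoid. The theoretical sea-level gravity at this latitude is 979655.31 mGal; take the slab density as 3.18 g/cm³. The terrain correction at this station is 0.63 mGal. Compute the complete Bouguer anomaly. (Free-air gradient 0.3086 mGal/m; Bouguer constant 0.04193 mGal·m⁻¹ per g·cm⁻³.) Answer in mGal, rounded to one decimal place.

Free-air correction = 0.3086 × 408.6 = 126.09 mGal
Free-air anomaly = 979537.07 − 979655.31 + (126.09) = 7.85 mGal
Bouguer slab correction = 0.04193 × 3.18 × 408.6 = 54.48 mGal
Simple Bouguer anomaly = 7.85 − (54.48) = -46.63 mGal
Complete Bouguer anomaly = -46.63 + 0.63 = -46.00 mGal

-46.0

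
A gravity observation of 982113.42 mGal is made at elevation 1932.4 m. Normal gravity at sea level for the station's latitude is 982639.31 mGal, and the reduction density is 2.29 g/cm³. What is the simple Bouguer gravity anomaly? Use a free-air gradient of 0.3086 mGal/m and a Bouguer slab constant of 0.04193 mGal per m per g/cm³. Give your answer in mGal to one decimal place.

Free-air correction = 0.3086 × 1932.4 = 596.34 mGal
Free-air anomaly = 982113.42 − 982639.31 + (596.34) = 70.45 mGal
Bouguer slab correction = 0.04193 × 2.29 × 1932.4 = 185.55 mGal
Simple Bouguer anomaly = 70.45 − (185.55) = -115.10 mGal

-115.1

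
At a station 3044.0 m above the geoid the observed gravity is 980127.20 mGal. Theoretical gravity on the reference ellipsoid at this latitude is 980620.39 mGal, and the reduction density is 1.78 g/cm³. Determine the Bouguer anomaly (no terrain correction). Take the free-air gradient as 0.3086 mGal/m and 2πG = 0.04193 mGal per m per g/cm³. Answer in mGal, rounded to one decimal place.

219.0

Free-air correction = 0.3086 × 3044.0 = 939.38 mGal
Free-air anomaly = 980127.20 − 980620.39 + (939.38) = 446.19 mGal
Bouguer slab correction = 0.04193 × 1.78 × 3044.0 = 227.19 mGal
Simple Bouguer anomaly = 446.19 − (227.19) = 219.00 mGal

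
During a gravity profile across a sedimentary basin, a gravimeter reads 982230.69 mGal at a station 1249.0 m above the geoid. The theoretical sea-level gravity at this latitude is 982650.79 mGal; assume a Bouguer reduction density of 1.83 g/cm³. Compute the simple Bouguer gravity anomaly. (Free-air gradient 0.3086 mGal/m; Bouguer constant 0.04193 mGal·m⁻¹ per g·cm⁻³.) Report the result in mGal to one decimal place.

Free-air correction = 0.3086 × 1249.0 = 385.44 mGal
Free-air anomaly = 982230.69 − 982650.79 + (385.44) = -34.66 mGal
Bouguer slab correction = 0.04193 × 1.83 × 1249.0 = 95.84 mGal
Simple Bouguer anomaly = -34.66 − (95.84) = -130.50 mGal

-130.5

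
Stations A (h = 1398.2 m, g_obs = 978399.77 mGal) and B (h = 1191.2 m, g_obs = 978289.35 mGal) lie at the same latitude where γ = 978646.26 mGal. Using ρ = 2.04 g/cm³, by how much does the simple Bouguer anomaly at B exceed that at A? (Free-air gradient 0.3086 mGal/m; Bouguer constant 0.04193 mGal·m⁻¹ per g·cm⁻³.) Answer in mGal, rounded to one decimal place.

Δg_SB(A) = 978399.77 − 978646.26 + 0.3086×1398.2 − 0.04193×2.04×1398.2 = 65.40 mGal
Δg_SB(B) = 978289.35 − 978646.26 + 0.3086×1191.2 − 0.04193×2.04×1191.2 = -91.20 mGal
Difference = -91.20 − (65.40) = -156.60 mGal

-156.6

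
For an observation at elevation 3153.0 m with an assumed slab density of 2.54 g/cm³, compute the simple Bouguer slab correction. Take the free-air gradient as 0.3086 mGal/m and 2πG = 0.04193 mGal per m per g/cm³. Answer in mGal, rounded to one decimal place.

Bouguer slab correction = 0.04193 × 2.54 × 3153.0 = 335.8 mGal

335.8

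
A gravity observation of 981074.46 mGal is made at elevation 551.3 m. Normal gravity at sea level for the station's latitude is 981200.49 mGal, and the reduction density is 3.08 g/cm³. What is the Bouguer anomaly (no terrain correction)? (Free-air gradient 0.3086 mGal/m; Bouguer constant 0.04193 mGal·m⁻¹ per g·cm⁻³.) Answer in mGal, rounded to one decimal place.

-27.1

Free-air correction = 0.3086 × 551.3 = 170.13 mGal
Free-air anomaly = 981074.46 − 981200.49 + (170.13) = 44.10 mGal
Bouguer slab correction = 0.04193 × 3.08 × 551.3 = 71.20 mGal
Simple Bouguer anomaly = 44.10 − (71.20) = -27.10 mGal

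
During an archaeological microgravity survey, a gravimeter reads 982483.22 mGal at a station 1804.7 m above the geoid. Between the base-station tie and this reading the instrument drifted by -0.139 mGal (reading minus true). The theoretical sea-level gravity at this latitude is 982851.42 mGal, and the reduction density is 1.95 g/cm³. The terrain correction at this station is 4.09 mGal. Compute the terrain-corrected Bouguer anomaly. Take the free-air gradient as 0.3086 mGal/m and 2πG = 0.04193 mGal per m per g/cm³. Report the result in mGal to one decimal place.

45.4

Drift-corrected reading = 982483.22 − (-0.139) = 982483.359 mGal
Free-air correction = 0.3086 × 1804.7 = 556.93 mGal
Free-air anomaly = 982483.359 − 982851.42 + (556.93) = 188.869 mGal
Bouguer slab correction = 0.04193 × 1.95 × 1804.7 = 147.56 mGal
Simple Bouguer anomaly = 188.869 − (147.56) = 41.309 mGal
Complete Bouguer anomaly = 41.309 + 4.09 = 45.399 mGal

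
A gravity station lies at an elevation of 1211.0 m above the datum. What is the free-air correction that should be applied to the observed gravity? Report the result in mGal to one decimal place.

Free-air correction = 0.3086 × 1211.0 = 373.7 mGal

373.7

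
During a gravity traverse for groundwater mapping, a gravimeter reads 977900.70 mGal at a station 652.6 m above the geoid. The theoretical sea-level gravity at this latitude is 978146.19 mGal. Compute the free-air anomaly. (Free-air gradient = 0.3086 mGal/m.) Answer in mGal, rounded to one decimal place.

Free-air correction = 0.3086 × 652.6 = 201.39 mGal
Free-air anomaly = 977900.70 − 978146.19 + (201.39) = -44.10 mGal

-44.1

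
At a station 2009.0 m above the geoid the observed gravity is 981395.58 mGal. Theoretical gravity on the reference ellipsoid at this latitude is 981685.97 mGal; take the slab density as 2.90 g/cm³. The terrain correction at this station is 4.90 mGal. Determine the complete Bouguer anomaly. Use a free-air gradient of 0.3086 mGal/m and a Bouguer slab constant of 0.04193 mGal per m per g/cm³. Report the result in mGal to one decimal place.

90.2

Free-air correction = 0.3086 × 2009.0 = 619.98 mGal
Free-air anomaly = 981395.58 − 981685.97 + (619.98) = 329.59 mGal
Bouguer slab correction = 0.04193 × 2.90 × 2009.0 = 244.29 mGal
Simple Bouguer anomaly = 329.59 − (244.29) = 85.30 mGal
Complete Bouguer anomaly = 85.30 + 4.90 = 90.20 mGal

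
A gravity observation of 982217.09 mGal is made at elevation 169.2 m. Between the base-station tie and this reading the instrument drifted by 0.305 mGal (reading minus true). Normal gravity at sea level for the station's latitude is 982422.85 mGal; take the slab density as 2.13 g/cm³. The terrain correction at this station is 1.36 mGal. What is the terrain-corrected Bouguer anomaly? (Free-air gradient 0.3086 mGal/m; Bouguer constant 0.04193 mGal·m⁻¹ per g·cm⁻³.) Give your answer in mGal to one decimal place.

Drift-corrected reading = 982217.09 − (0.305) = 982216.785 mGal
Free-air correction = 0.3086 × 169.2 = 52.22 mGal
Free-air anomaly = 982216.785 − 982422.85 + (52.22) = -153.845 mGal
Bouguer slab correction = 0.04193 × 2.13 × 169.2 = 15.11 mGal
Simple Bouguer anomaly = -153.845 − (15.11) = -168.955 mGal
Complete Bouguer anomaly = -168.955 + 1.36 = -167.595 mGal

-167.6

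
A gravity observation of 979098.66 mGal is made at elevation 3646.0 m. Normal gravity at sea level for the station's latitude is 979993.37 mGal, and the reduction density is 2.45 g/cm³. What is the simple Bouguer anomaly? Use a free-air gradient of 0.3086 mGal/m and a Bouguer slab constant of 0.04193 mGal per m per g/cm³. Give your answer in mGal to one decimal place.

-144.1

Free-air correction = 0.3086 × 3646.0 = 1125.16 mGal
Free-air anomaly = 979098.66 − 979993.37 + (1125.16) = 230.45 mGal
Bouguer slab correction = 0.04193 × 2.45 × 3646.0 = 374.55 mGal
Simple Bouguer anomaly = 230.45 − (374.55) = -144.10 mGal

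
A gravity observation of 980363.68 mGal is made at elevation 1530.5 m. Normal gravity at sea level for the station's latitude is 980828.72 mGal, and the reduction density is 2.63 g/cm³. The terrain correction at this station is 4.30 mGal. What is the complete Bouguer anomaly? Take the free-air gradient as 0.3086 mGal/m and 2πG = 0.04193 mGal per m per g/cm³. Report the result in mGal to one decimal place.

Free-air correction = 0.3086 × 1530.5 = 472.31 mGal
Free-air anomaly = 980363.68 − 980828.72 + (472.31) = 7.27 mGal
Bouguer slab correction = 0.04193 × 2.63 × 1530.5 = 168.78 mGal
Simple Bouguer anomaly = 7.27 − (168.78) = -161.51 mGal
Complete Bouguer anomaly = -161.51 + 4.30 = -157.21 mGal

-157.2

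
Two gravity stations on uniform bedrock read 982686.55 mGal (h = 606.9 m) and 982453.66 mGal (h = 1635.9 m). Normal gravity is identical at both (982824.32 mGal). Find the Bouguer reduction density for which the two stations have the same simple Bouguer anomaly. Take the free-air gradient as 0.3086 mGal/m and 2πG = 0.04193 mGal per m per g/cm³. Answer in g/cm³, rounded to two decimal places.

1.96

Δg_obs = 982453.66 − 982686.55 = -232.89 mGal over Δh = 1635.9 − 606.9 = 1029.0 m
Equal Bouguer anomalies ⇒ Δg_obs + (0.3086 − 0.04193ρ)·Δh = 0
0.3086 − 0.04193ρ = −Δg_obs/Δh = 0.22633
ρ = (0.3086 − 0.22633) / 0.04193 = 1.96 g/cm³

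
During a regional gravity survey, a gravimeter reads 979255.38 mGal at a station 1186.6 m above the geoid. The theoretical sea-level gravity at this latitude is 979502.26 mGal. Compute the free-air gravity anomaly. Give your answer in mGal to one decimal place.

119.3

Free-air correction = 0.3086 × 1186.6 = 366.18 mGal
Free-air anomaly = 979255.38 − 979502.26 + (366.18) = 119.30 mGal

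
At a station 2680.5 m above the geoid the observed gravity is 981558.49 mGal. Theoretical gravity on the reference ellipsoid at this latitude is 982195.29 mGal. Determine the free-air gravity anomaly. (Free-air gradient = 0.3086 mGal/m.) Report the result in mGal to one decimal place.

Free-air correction = 0.3086 × 2680.5 = 827.20 mGal
Free-air anomaly = 981558.49 − 982195.29 + (827.20) = 190.40 mGal

190.4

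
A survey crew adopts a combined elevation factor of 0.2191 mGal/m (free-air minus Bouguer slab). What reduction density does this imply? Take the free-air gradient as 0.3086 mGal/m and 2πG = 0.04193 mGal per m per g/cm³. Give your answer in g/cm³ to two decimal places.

2.13

0.2191 = 0.3086 − 0.04193 × ρ
ρ = (0.3086 − 0.2191) / 0.04193 = 2.13 g/cm³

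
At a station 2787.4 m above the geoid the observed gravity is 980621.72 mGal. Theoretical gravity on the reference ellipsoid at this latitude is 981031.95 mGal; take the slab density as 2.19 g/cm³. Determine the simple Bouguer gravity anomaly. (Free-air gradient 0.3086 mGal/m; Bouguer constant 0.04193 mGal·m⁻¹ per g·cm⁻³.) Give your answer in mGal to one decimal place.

Free-air correction = 0.3086 × 2787.4 = 860.19 mGal
Free-air anomaly = 980621.72 − 981031.95 + (860.19) = 449.96 mGal
Bouguer slab correction = 0.04193 × 2.19 × 2787.4 = 255.96 mGal
Simple Bouguer anomaly = 449.96 − (255.96) = 194.00 mGal

194.0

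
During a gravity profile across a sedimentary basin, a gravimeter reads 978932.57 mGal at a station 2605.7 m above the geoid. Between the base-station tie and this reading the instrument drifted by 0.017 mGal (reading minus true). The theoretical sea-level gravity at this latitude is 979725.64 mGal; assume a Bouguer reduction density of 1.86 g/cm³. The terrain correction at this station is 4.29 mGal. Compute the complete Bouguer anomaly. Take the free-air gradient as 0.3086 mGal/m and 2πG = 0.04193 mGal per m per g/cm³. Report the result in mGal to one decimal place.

-187.9

Drift-corrected reading = 978932.57 − (0.017) = 978932.553 mGal
Free-air correction = 0.3086 × 2605.7 = 804.12 mGal
Free-air anomaly = 978932.553 − 979725.64 + (804.12) = 11.033 mGal
Bouguer slab correction = 0.04193 × 1.86 × 2605.7 = 203.22 mGal
Simple Bouguer anomaly = 11.033 − (203.22) = -192.187 mGal
Complete Bouguer anomaly = -192.187 + 4.29 = -187.897 mGal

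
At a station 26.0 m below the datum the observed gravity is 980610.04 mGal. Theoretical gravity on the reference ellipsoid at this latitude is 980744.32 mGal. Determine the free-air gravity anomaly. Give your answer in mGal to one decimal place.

Free-air correction = 0.3086 × -26.0 = -8.02 mGal
Free-air anomaly = 980610.04 − 980744.32 + (-8.02) = -142.30 mGal

-142.3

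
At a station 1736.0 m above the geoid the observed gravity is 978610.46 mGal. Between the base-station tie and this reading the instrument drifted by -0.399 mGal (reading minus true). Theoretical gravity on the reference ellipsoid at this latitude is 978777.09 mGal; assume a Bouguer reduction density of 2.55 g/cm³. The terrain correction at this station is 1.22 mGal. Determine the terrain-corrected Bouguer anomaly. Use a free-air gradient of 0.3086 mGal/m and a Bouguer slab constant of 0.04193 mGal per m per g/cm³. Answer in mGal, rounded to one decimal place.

185.1

Drift-corrected reading = 978610.46 − (-0.399) = 978610.859 mGal
Free-air correction = 0.3086 × 1736.0 = 535.73 mGal
Free-air anomaly = 978610.859 − 978777.09 + (535.73) = 369.499 mGal
Bouguer slab correction = 0.04193 × 2.55 × 1736.0 = 185.62 mGal
Simple Bouguer anomaly = 369.499 − (185.62) = 183.879 mGal
Complete Bouguer anomaly = 183.879 + 1.22 = 185.099 mGal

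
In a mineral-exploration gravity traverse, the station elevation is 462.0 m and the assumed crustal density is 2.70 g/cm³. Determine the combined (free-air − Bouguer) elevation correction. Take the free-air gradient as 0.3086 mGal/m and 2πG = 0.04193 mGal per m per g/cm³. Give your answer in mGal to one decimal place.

90.3

Combined gradient = 0.3086 − 0.04193 × 2.70 = 0.1953890 mGal/m
Combined elevation correction = 0.1953890 × 462.0 = 90.3 mGal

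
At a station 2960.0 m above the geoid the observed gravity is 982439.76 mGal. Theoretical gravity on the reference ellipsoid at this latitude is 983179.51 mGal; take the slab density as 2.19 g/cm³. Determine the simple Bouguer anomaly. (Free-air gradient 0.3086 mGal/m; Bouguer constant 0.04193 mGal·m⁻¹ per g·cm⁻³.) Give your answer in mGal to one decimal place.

Free-air correction = 0.3086 × 2960.0 = 913.46 mGal
Free-air anomaly = 982439.76 − 983179.51 + (913.46) = 173.71 mGal
Bouguer slab correction = 0.04193 × 2.19 × 2960.0 = 271.81 mGal
Simple Bouguer anomaly = 173.71 − (271.81) = -98.10 mGal

-98.1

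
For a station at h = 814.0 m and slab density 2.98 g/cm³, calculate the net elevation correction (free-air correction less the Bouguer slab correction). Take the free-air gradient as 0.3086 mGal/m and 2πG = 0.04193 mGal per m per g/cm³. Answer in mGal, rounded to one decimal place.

149.5

Combined gradient = 0.3086 − 0.04193 × 2.98 = 0.1836486 mGal/m
Combined elevation correction = 0.1836486 × 814.0 = 149.5 mGal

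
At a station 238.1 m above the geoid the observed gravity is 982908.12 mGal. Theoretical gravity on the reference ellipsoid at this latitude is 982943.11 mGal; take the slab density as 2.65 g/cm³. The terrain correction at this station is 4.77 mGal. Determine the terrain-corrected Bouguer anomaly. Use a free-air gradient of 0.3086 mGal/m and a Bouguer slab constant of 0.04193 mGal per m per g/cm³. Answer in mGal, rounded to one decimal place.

Free-air correction = 0.3086 × 238.1 = 73.48 mGal
Free-air anomaly = 982908.12 − 982943.11 + (73.48) = 38.49 mGal
Bouguer slab correction = 0.04193 × 2.65 × 238.1 = 26.46 mGal
Simple Bouguer anomaly = 38.49 − (26.46) = 12.03 mGal
Complete Bouguer anomaly = 12.03 + 4.77 = 16.80 mGal

16.8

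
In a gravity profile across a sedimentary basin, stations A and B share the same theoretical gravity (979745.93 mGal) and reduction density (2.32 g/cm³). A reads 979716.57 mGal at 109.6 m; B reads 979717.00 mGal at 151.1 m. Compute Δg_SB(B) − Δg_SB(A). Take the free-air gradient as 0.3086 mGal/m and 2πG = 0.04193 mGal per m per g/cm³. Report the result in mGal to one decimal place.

9.2

Δg_SB(A) = 979716.57 − 979745.93 + 0.3086×109.6 − 0.04193×2.32×109.6 = -6.20 mGal
Δg_SB(B) = 979717.00 − 979745.93 + 0.3086×151.1 − 0.04193×2.32×151.1 = 3.00 mGal
Difference = 3.00 − (-6.20) = 9.20 mGal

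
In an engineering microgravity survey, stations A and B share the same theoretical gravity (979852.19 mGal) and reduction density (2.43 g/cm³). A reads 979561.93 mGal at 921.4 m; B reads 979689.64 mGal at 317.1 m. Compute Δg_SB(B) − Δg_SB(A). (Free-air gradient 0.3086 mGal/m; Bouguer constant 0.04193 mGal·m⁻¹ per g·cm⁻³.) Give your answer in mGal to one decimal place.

Δg_SB(A) = 979561.93 − 979852.19 + 0.3086×921.4 − 0.04193×2.43×921.4 = -99.80 mGal
Δg_SB(B) = 979689.64 − 979852.19 + 0.3086×317.1 − 0.04193×2.43×317.1 = -97.00 mGal
Difference = -97.00 − (-99.80) = 2.80 mGal

2.8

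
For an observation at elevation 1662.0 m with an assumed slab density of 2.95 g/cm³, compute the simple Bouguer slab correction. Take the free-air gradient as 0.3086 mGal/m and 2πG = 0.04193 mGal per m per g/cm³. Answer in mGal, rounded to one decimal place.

205.6

Bouguer slab correction = 0.04193 × 2.95 × 1662.0 = 205.6 mGal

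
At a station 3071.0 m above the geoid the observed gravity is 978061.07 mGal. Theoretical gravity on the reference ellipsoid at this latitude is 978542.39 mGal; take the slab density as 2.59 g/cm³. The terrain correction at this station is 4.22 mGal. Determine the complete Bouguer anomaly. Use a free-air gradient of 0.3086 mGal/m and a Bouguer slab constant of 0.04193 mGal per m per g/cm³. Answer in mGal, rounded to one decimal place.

137.1

Free-air correction = 0.3086 × 3071.0 = 947.71 mGal
Free-air anomaly = 978061.07 − 978542.39 + (947.71) = 466.39 mGal
Bouguer slab correction = 0.04193 × 2.59 × 3071.0 = 333.51 mGal
Simple Bouguer anomaly = 466.39 − (333.51) = 132.88 mGal
Complete Bouguer anomaly = 132.88 + 4.22 = 137.10 mGal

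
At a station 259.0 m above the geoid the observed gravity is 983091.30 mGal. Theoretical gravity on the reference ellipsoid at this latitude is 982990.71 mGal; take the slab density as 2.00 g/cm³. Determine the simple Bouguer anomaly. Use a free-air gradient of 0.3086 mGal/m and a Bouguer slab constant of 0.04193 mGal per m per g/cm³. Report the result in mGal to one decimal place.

158.8

Free-air correction = 0.3086 × 259.0 = 79.93 mGal
Free-air anomaly = 983091.30 − 982990.71 + (79.93) = 180.52 mGal
Bouguer slab correction = 0.04193 × 2.00 × 259.0 = 21.72 mGal
Simple Bouguer anomaly = 180.52 − (21.72) = 158.80 mGal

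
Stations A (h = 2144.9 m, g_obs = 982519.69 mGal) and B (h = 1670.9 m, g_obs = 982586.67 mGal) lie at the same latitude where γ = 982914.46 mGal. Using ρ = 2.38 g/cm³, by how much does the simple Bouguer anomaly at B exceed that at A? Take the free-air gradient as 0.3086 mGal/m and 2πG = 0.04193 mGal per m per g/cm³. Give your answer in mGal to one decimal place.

-32.0

Δg_SB(A) = 982519.69 − 982914.46 + 0.3086×2144.9 − 0.04193×2.38×2144.9 = 53.10 mGal
Δg_SB(B) = 982586.67 − 982914.46 + 0.3086×1670.9 − 0.04193×2.38×1670.9 = 21.10 mGal
Difference = 21.10 − (53.10) = -32.00 mGal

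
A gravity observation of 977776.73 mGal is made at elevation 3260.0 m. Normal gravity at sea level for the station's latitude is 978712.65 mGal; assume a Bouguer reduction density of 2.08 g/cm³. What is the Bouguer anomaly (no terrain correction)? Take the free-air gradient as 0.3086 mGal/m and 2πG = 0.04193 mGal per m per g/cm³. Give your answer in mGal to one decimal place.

Free-air correction = 0.3086 × 3260.0 = 1006.04 mGal
Free-air anomaly = 977776.73 − 978712.65 + (1006.04) = 70.12 mGal
Bouguer slab correction = 0.04193 × 2.08 × 3260.0 = 284.32 mGal
Simple Bouguer anomaly = 70.12 − (284.32) = -214.20 mGal

-214.2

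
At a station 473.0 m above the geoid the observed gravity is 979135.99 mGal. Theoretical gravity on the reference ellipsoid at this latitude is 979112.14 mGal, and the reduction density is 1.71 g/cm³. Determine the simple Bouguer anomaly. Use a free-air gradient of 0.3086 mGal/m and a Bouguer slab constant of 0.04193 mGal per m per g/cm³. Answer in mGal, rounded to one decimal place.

135.9

Free-air correction = 0.3086 × 473.0 = 145.97 mGal
Free-air anomaly = 979135.99 − 979112.14 + (145.97) = 169.82 mGal
Bouguer slab correction = 0.04193 × 1.71 × 473.0 = 33.91 mGal
Simple Bouguer anomaly = 169.82 − (33.91) = 135.91 mGal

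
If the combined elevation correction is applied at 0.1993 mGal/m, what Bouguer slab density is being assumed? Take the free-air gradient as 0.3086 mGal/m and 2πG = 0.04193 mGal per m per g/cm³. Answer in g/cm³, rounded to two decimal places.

2.61

0.1993 = 0.3086 − 0.04193 × ρ
ρ = (0.3086 − 0.1993) / 0.04193 = 2.61 g/cm³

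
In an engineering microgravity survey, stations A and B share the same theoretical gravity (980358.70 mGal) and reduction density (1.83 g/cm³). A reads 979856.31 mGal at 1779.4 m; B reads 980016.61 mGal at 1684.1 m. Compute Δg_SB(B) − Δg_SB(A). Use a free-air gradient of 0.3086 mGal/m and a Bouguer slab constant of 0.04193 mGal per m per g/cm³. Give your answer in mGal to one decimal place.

Δg_SB(A) = 979856.31 − 980358.70 + 0.3086×1779.4 − 0.04193×1.83×1779.4 = -89.80 mGal
Δg_SB(B) = 980016.61 − 980358.70 + 0.3086×1684.1 − 0.04193×1.83×1684.1 = 48.40 mGal
Difference = 48.40 − (-89.80) = 138.20 mGal

138.2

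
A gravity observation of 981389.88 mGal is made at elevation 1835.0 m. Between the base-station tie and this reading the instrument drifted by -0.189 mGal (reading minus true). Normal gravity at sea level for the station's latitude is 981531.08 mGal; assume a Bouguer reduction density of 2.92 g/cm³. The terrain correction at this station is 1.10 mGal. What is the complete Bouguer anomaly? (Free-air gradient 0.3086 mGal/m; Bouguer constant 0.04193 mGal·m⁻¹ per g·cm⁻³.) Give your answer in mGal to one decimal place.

Drift-corrected reading = 981389.88 − (-0.189) = 981390.069 mGal
Free-air correction = 0.3086 × 1835.0 = 566.28 mGal
Free-air anomaly = 981390.069 − 981531.08 + (566.28) = 425.269 mGal
Bouguer slab correction = 0.04193 × 2.92 × 1835.0 = 224.67 mGal
Simple Bouguer anomaly = 425.269 − (224.67) = 200.599 mGal
Complete Bouguer anomaly = 200.599 + 1.10 = 201.699 mGal

201.7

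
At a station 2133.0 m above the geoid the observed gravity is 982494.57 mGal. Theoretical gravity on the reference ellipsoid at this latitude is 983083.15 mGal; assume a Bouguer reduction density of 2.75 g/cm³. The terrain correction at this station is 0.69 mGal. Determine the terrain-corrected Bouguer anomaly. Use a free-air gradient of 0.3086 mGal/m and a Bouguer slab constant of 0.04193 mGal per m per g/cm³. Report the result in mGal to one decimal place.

Free-air correction = 0.3086 × 2133.0 = 658.24 mGal
Free-air anomaly = 982494.57 − 983083.15 + (658.24) = 69.66 mGal
Bouguer slab correction = 0.04193 × 2.75 × 2133.0 = 245.95 mGal
Simple Bouguer anomaly = 69.66 − (245.95) = -176.29 mGal
Complete Bouguer anomaly = -176.29 + 0.69 = -175.60 mGal

-175.6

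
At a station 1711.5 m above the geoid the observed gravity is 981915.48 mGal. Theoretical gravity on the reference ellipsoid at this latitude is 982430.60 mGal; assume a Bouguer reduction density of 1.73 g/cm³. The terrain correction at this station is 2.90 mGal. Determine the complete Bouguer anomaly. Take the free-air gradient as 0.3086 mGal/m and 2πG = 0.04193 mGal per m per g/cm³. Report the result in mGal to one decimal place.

-108.2

Free-air correction = 0.3086 × 1711.5 = 528.17 mGal
Free-air anomaly = 981915.48 − 982430.60 + (528.17) = 13.05 mGal
Bouguer slab correction = 0.04193 × 1.73 × 1711.5 = 124.15 mGal
Simple Bouguer anomaly = 13.05 − (124.15) = -111.10 mGal
Complete Bouguer anomaly = -111.10 + 2.90 = -108.20 mGal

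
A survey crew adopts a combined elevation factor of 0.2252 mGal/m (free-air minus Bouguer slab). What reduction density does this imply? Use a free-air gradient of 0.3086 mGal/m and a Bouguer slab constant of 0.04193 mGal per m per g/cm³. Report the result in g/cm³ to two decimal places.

1.99

0.2252 = 0.3086 − 0.04193 × ρ
ρ = (0.3086 − 0.2252) / 0.04193 = 1.99 g/cm³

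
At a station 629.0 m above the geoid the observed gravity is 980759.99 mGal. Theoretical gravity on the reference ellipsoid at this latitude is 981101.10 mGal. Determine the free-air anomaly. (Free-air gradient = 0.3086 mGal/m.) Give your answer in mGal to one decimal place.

Free-air correction = 0.3086 × 629.0 = 194.11 mGal
Free-air anomaly = 980759.99 − 981101.10 + (194.11) = -147.00 mGal

-147.0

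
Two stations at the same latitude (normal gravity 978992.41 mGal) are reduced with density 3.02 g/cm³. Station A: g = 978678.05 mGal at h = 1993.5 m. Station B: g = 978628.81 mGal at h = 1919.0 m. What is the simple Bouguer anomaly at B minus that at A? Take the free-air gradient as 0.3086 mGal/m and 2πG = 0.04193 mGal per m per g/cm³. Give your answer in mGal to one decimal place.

-62.8

Δg_SB(A) = 978678.05 − 978992.41 + 0.3086×1993.5 − 0.04193×3.02×1993.5 = 48.40 mGal
Δg_SB(B) = 978628.81 − 978992.41 + 0.3086×1919.0 − 0.04193×3.02×1919.0 = -14.40 mGal
Difference = -14.40 − (48.40) = -62.80 mGal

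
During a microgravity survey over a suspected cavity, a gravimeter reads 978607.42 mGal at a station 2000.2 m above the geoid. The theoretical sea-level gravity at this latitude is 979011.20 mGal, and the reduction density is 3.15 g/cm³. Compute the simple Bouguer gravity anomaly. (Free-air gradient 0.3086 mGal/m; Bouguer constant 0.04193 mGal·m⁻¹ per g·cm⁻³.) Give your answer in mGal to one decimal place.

-50.7

Free-air correction = 0.3086 × 2000.2 = 617.26 mGal
Free-air anomaly = 978607.42 − 979011.20 + (617.26) = 213.48 mGal
Bouguer slab correction = 0.04193 × 3.15 × 2000.2 = 264.19 mGal
Simple Bouguer anomaly = 213.48 − (264.19) = -50.71 mGal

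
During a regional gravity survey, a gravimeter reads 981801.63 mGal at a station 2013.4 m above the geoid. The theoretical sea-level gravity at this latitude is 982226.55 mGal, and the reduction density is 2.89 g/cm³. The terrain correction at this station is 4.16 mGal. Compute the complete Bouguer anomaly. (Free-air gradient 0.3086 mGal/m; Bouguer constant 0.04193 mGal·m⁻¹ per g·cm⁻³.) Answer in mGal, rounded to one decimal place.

-43.4

Free-air correction = 0.3086 × 2013.4 = 621.34 mGal
Free-air anomaly = 981801.63 − 982226.55 + (621.34) = 196.42 mGal
Bouguer slab correction = 0.04193 × 2.89 × 2013.4 = 243.98 mGal
Simple Bouguer anomaly = 196.42 − (243.98) = -47.56 mGal
Complete Bouguer anomaly = -47.56 + 4.16 = -43.40 mGal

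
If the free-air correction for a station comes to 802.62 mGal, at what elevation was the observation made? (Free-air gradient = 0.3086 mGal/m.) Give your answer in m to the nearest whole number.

h = 802.62 / 0.3086 = 2600.84 m

2601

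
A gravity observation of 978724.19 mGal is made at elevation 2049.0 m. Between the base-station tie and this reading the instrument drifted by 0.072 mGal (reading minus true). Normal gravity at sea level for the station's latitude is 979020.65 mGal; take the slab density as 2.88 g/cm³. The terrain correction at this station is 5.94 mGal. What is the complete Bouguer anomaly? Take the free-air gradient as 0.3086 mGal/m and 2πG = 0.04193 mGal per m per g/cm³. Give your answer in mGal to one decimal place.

Drift-corrected reading = 978724.19 − (0.072) = 978724.118 mGal
Free-air correction = 0.3086 × 2049.0 = 632.32 mGal
Free-air anomaly = 978724.118 − 979020.65 + (632.32) = 335.788 mGal
Bouguer slab correction = 0.04193 × 2.88 × 2049.0 = 247.43 mGal
Simple Bouguer anomaly = 335.788 − (247.43) = 88.358 mGal
Complete Bouguer anomaly = 88.358 + 5.94 = 94.298 mGal

94.3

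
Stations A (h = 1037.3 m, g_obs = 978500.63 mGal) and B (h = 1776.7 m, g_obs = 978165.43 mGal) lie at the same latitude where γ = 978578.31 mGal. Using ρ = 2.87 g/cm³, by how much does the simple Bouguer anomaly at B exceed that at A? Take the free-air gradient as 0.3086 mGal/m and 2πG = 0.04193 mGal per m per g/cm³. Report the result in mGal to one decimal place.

-196.0

Δg_SB(A) = 978500.63 − 978578.31 + 0.3086×1037.3 − 0.04193×2.87×1037.3 = 117.60 mGal
Δg_SB(B) = 978165.43 − 978578.31 + 0.3086×1776.7 − 0.04193×2.87×1776.7 = -78.40 mGal
Difference = -78.40 − (117.60) = -196.00 mGal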